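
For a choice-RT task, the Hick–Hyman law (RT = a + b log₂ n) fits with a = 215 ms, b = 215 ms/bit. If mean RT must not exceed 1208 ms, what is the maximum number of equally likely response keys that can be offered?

Information budget: (1208 − 215)/215 = 4.6186 bits, so n ≤ 2^4.6186 = 24.566 → at most 24.

24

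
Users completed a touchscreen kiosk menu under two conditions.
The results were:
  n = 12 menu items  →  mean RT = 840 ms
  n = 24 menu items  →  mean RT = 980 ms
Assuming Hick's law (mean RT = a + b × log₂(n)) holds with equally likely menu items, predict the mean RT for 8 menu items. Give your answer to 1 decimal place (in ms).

RT is linear in log₂ n, so two points fix the line:
  b = (980 − 840) / (log₂ 24 − log₂ 12) = 140 / (4.5850 − 3.5850) = 140.000 ms/bit
  a = 840 − 140.000 × 3.5850 = 338.105 ms
Then RT(8) = 338.105 + 140.000 × log₂ 8 = 338.105 + 140.000 × 3 ≈ 758.105 ms.

758.1 ms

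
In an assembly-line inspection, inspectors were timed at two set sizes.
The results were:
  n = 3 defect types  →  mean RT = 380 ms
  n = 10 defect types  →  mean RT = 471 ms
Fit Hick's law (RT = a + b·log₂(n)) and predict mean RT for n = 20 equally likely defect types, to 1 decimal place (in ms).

Fit slope and intercept:
  b = (471 − 380) / (log₂ 10 − log₂ 3) = 91 / (3.3219 − 1.5850) = 52.390 ms/bit
  a = 380 − 52.390 × 1.5850 = 296.963 ms
Then RT(20) = 296.963 + 52.390 × log₂ 20 = 296.963 + 52.390 × 4.3219 ≈ 523.390 ms.

523.4 ms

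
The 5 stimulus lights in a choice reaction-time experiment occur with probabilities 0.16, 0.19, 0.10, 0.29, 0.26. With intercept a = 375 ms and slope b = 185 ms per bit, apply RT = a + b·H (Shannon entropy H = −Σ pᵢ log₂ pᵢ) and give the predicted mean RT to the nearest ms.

Entropy contributions −pᵢ log₂ pᵢ: 0.4230, 0.4552, 0.3322, 0.5179, 0.5053; sum H = 2.2336 bits.
RT = a + bH = 375 + 185·2.2336 = 788.22 ms.

788 ms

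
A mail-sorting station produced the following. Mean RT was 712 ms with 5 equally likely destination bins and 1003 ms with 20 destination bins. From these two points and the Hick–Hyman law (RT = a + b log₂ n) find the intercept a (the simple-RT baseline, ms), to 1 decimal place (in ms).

374.2 ms

b = (RT₂ − RT₁)/(log₂ n₂ − log₂ n₁) = (1003 − 712)/(4.3219 − 2.3219) = 145.500 ms/bit.
Intercept: a = 712 − 145.500·log₂(5) = 374.159 ms.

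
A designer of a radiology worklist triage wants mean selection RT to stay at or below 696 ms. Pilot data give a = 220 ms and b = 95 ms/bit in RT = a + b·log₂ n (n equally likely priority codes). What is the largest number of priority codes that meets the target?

Information budget: (696 − 220)/95 = 5.0105 bits, so n ≤ 2^5.0105 = 32.234 → at most 32.

32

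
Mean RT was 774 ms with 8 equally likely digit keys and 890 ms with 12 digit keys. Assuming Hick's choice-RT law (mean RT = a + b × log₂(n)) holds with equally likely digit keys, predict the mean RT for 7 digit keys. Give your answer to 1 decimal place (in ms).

735.8 ms

Fit slope and intercept:
  b = (890 − 774) / (log₂ 12 − log₂ 8) = 116 / (3.5850 − 3) = 198.303 ms/bit
  a = 774 − 198.303 × 3 = 179.090 ms
Then RT(7) = 179.090 + 198.303 × log₂ 7 = 179.090 + 198.303 × 2.8074 ≈ 735.798 ms.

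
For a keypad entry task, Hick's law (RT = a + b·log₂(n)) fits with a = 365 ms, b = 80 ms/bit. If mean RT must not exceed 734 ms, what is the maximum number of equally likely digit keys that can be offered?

Set 365 + 80·log₂ n ≤ 734 → log₂ n ≤ (734 − 365)/80 = 4.6125.
So n ≤ 2^4.6125 = 24.463; the largest integer n is 24.

24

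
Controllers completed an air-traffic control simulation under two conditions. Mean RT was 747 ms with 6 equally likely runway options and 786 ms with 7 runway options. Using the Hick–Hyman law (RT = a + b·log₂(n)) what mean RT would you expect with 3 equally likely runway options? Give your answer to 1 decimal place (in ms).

571.6 ms

With log₂ n on the abscissa the relation is linear; from the two conditions:
  b = (786 − 747) / (log₂ 7 − log₂ 6) = 39 / (2.8074 − 2.5850) = 175.366 ms/bit
  a = 747 − 175.366 × 2.5850 = 293.686 ms
Then RT(3) = 293.686 + 175.366 × log₂ 3 = 293.686 + 175.366 × 1.5850 ≈ 571.634 ms.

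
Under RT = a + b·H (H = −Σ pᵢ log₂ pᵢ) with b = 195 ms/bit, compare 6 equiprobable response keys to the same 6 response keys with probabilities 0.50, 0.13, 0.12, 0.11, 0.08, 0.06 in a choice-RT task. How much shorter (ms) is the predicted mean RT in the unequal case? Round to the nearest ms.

88 ms

The RT saving is b·ΔH. Equiprobable H₀ = log₂(6) = 2.5850 bits; with the given probabilities H = 2.1350 bits.
b·(H₀ − H) = 195 × (2.5850 − 2.1350) = 87.73 ms.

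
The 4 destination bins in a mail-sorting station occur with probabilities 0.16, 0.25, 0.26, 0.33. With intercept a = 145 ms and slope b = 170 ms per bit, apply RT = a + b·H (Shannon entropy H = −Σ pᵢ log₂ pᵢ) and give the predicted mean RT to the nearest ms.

478 ms

H = 0.16·log₂(1/0.16) + 0.25·log₂(1/0.25) + 0.26·log₂(1/0.26) + 0.33·log₂(1/0.33) = 1.9561 bits.
RT = 145 + 170 × 1.9561 = 477.54 ms.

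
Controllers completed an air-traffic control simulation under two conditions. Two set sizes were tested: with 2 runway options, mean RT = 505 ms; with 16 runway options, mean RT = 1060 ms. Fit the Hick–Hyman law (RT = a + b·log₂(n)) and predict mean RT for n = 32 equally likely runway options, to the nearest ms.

With log₂ n on the abscissa the relation is linear; from the two conditions:
  b = (1060 − 505) / (log₂ 16 − log₂ 2) = 555 / (4 − 1) = 185 ms/bit
  a = 505 − 185 × 1 = 320 ms
Then RT(32) = 320 + 185 × log₂ 32 = 320 + 185 × 5 ≈ 1245.000 ms.

1245 ms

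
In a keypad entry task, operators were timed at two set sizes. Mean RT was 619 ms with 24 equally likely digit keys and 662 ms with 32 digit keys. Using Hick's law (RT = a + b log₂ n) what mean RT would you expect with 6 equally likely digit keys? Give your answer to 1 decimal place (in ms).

Fit slope and intercept:
  b = (662 − 619) / (log₂ 32 − log₂ 24) = 43 / (5 − 4.5850) = 103.605 ms/bit
  a = 619 − 103.605 × 4.5850 = 143.975 ms
Then RT(6) = 143.975 + 103.605 × log₂ 6 = 143.975 + 103.605 × 2.5850 ≈ 411.790 ms.

411.8 ms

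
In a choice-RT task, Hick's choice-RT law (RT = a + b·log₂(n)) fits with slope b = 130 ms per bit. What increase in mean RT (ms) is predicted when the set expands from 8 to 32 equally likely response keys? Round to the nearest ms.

The intercept a cancels: ΔRT = b·(log₂ n₂ − log₂ n₁) = b·log₂(n₂/n₁).
log₂(32) − log₂(8) = log₂(32/8) = log₂(4) = 2.
ΔRT = 130 × 2.0000 = 260.000 ms.

260 ms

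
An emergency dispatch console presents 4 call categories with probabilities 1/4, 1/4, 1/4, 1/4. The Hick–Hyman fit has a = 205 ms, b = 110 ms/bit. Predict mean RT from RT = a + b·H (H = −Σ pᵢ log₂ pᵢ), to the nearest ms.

Each term −pᵢ log₂ pᵢ: 0.25·2 + 0.25·2 + 0.25·2 + 0.25·2; summed, H = 2.000 bits.
Mean RT = a + bH = 205 + 110·2.000 = 425.00 ms.

425 ms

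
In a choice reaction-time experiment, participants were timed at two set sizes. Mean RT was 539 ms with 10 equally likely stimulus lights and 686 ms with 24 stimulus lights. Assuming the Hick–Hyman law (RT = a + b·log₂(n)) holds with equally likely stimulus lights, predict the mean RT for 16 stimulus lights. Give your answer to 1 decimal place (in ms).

Solve the two-equation system in a and b:
  b = (686 − 539) / (log₂ 24 − log₂ 10) = 147 / (4.5850 − 3.3219) = 116.386 ms/bit
  a = 539 − 116.386 × 3.3219 = 152.373 ms
Then RT(16) = 152.373 + 116.386 × log₂ 16 = 152.373 + 116.386 × 4 ≈ 617.918 ms.

617.9 ms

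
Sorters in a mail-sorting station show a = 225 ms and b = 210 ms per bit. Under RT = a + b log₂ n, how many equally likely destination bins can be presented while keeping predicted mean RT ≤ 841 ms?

7

210·log₂ n ≤ 841 − 225 = 616, giving log₂ n ≤ 2.9333 and n ≤ 7.639. The largest whole number is 7.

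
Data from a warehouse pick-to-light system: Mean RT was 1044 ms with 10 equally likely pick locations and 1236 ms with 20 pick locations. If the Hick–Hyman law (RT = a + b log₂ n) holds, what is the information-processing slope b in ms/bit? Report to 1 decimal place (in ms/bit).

The slope on a log₂ axis is (1236 − 1044) / (4.3219 − 3.3219) = 192.000 ms/bit.

192.0 ms/bit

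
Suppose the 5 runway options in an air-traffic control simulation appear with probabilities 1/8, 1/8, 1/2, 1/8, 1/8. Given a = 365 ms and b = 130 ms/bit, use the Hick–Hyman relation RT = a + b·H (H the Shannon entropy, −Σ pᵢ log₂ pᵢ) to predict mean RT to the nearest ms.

Each term −pᵢ log₂ pᵢ: 0.125·3 + 0.125·3 + 0.5·1 + 0.125·3 + 0.125·3; summed, H = 2.000 bits.
Mean RT = a + bH = 365 + 130·2.000 = 625.00 ms.

625 ms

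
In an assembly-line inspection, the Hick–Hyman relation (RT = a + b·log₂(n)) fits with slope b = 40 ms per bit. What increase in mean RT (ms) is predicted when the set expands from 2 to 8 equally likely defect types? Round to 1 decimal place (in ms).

80.0 ms

Only the slope matters, since a is common to both: ΔRT = b·log₂(n₂/n₁).
log₂(8) − log₂(2) = log₂(8/2) = log₂(4) = 2.
ΔRT = 40 × 2.0000 = 80.000 ms.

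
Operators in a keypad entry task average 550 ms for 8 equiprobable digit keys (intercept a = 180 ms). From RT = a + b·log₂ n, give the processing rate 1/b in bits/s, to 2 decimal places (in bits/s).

8.11 bits/s

Choice component = 550 − 180 = 370 ms over log₂(8) = 3 bits.
b = 370 / 3 = 123.333 ms/bit, so 1/b = 8.108 bits/s.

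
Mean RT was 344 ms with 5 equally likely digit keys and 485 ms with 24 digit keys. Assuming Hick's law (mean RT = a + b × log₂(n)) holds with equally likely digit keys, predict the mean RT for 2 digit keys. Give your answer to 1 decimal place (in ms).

261.6 ms

Fit slope and intercept:
  b = (485 − 344) / (log₂ 24 − log₂ 5) = 141 / (4.5850 − 2.3219) = 62.306 ms/bit
  a = 344 − 62.306 × 2.3219 = 199.331 ms
Then RT(2) = 199.331 + 62.306 × log₂ 2 = 199.331 + 62.306 × 1 ≈ 261.636 ms.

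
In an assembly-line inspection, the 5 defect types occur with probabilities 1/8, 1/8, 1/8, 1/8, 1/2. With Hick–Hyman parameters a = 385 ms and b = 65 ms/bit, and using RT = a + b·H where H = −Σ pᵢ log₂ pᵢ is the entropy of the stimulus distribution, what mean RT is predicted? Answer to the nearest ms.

H = −Σ pᵢ log₂ pᵢ = 0.125·3 + 0.125·3 + 0.125·3 + 0.125·3 + 0.5·1 = 2.000 bits.
RT = 385 + 65 × 2.000 = 515.00 ms.

515 ms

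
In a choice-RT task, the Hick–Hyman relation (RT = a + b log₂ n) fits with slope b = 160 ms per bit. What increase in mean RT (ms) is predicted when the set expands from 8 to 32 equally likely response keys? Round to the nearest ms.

320 ms

Only the slope matters, since a is common to both: ΔRT = b·log₂(n₂/n₁).
log₂(32) − log₂(8) = log₂(32/8) = log₂(4) = 2.
ΔRT = 160 × 2.0000 = 320.000 ms.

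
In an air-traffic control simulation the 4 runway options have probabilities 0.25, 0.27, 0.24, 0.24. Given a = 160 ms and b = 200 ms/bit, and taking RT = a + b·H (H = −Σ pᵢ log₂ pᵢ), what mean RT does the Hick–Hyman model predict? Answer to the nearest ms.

H = 0.25·log₂(1/0.25) + 0.27·log₂(1/0.27) + 0.24·log₂(1/0.24) + 0.24·log₂(1/0.24) = 1.9983 bits.
RT = 160 + 200 × 1.9983 = 559.66 ms.

560 ms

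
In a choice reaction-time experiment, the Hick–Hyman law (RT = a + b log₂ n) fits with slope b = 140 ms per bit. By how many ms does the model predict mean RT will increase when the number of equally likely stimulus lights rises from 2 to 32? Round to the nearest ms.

The intercept a cancels: ΔRT = b·(log₂ n₂ − log₂ n₁) = b·log₂(n₂/n₁).
log₂(32) − log₂(2) = log₂(32/2) = log₂(16) = 4.
ΔRT = 140 × 4.0000 = 560.000 ms.

560 ms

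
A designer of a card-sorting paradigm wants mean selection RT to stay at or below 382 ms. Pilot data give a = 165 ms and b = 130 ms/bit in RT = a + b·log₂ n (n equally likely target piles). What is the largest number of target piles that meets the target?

130·log₂ n ≤ 382 − 165 = 217, giving log₂ n ≤ 1.6692 and n ≤ 3.180. The largest whole number is 3.

3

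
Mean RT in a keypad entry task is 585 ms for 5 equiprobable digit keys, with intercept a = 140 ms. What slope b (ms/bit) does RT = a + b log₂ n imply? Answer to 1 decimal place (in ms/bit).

191.7 ms/bit

b = (585 − 140) / log₂(5) = 445 / 2.3219 = 191.651 ms/bit.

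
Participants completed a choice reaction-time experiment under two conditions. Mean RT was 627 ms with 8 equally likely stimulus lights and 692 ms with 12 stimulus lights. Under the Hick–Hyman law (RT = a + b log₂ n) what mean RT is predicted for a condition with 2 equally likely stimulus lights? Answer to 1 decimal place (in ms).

404.8 ms

RT is linear in log₂ n, so two points fix the line:
  b = (692 − 627) / (log₂ 12 − log₂ 8) = 65 / (3.5850 − 3) = 111.118 ms/bit
  a = 627 − 111.118 × 3 = 293.645 ms
Then RT(2) = 293.645 + 111.118 × log₂ 2 = 293.645 + 111.118 × 1 ≈ 404.764 ms.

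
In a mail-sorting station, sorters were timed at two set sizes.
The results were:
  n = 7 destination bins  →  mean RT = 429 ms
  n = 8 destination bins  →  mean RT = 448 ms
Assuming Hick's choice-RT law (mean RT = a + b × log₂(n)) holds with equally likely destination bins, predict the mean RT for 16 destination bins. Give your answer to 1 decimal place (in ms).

546.6 ms

Fit slope and intercept:
  b = (448 − 429) / (log₂ 8 − log₂ 7) = 19 / (3 − 2.8074) = 98.627 ms/bit
  a = 429 − 98.627 × 2.8074 = 152.119 ms
Then RT(16) = 152.119 + 98.627 × log₂ 16 = 152.119 + 98.627 × 4 ≈ 546.627 ms.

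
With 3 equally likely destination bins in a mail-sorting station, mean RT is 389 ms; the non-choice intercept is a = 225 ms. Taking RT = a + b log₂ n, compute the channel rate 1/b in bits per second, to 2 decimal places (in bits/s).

9.66 bits/s

b = (389 − 225)/log₂ 3 = 164/1.5850 = 103.472 ms per bit = 0.10347 s/bit; the reciprocal is 9.664 bits/s.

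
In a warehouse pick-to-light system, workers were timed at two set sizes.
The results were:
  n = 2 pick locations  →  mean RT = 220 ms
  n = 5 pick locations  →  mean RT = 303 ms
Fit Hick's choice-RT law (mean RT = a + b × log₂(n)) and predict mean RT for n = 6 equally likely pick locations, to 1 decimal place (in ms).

319.5 ms

RT is linear in log₂ n, so two points fix the line:
  b = (303 − 220) / (log₂ 5 − log₂ 2) = 83 / (2.3219 − 1) = 62.787 ms/bit
  a = 220 − 62.787 × 1 = 157.213 ms
Then RT(6) = 157.213 + 62.787 × log₂ 6 = 157.213 + 62.787 × 2.5850 ≈ 319.515 ms.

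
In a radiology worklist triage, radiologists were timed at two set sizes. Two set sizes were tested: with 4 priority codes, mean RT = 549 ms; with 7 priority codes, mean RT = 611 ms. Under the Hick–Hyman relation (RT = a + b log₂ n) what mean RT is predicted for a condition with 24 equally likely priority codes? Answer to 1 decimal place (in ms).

With log₂ n on the abscissa the relation is linear; from the two conditions:
  b = (611 − 549) / (log₂ 7 − log₂ 4) = 62 / (2.8074 − 2) = 76.794 ms/bit
  a = 549 − 76.794 × 2 = 395.412 ms
Then RT(24) = 395.412 + 76.794 × log₂ 24 = 395.412 + 76.794 × 4.5850 ≈ 747.510 ms.

747.5 ms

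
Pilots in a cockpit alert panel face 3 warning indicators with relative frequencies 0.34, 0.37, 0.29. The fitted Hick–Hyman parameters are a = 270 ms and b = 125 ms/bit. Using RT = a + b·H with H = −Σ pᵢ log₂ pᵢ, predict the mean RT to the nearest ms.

467 ms

Entropy contributions −pᵢ log₂ pᵢ: 0.5292, 0.5307, 0.5179; sum H = 1.5778 bits.
RT = a + bH = 270 + 125·1.5778 = 467.23 ms.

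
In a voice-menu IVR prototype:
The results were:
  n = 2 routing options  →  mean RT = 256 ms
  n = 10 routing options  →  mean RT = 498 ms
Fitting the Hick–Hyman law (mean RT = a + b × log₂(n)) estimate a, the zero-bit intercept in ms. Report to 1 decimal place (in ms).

The slope on a log₂ axis is (498 − 256) / (3.3219 − 1) = 104.224 ms/bit.
a = RT₁ − b·log₂ n₁ = 256 − 104.224 × 1 = 151.776 ms.

151.8 ms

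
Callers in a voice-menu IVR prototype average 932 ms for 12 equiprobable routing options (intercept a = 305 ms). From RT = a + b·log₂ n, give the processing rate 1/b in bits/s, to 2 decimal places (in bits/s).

5.72 bits/s

Choice component = 932 − 305 = 627 ms over log₂(12) = 3.5850 bits.
b = 627 / 3.5850 = 174.897 ms/bit, so 1/b = 5.718 bits/s.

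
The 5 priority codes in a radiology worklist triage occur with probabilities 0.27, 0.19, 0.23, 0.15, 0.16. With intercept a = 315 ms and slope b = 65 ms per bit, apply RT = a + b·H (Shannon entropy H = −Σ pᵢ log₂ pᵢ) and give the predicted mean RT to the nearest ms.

464 ms

Entropy contributions −pᵢ log₂ pᵢ: 0.5100, 0.4552, 0.4877, 0.4105, 0.4230; sum H = 2.2865 bits.
RT = a + bH = 315 + 65·2.2865 = 463.62 ms.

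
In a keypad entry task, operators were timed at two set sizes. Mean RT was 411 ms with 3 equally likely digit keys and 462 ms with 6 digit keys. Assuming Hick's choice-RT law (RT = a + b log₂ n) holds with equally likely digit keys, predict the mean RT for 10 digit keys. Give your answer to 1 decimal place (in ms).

499.6 ms

Fit slope and intercept:
  b = (462 − 411) / (log₂ 6 − log₂ 3) = 51 / (2.5850 − 1.5850) = 51.000 ms/bit
  a = 411 − 51.000 × 1.5850 = 330.167 ms
Then RT(10) = 330.167 + 51.000 × log₂ 10 = 330.167 + 51.000 × 3.3219 ≈ 499.585 ms.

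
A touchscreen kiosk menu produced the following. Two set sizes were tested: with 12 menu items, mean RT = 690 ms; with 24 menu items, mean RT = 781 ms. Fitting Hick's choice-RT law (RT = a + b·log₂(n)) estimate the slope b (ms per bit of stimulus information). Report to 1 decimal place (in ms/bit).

91.0 ms/bit

The slope on a log₂ axis is (781 − 690) / (4.5850 − 3.5850) = 91.000 ms/bit.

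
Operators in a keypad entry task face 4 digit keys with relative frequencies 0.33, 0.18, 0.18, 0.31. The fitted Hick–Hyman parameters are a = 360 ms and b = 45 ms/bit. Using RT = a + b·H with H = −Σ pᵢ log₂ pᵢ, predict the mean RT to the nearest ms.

447 ms

Entropy contributions −pᵢ log₂ pᵢ: 0.5278, 0.4453, 0.4453, 0.5238; sum H = 1.9422 bits.
RT = a + bH = 360 + 45·1.9422 = 447.40 ms.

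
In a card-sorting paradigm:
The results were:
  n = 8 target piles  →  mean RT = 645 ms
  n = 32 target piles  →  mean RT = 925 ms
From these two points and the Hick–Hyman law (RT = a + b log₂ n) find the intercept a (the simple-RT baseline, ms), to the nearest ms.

225 ms

b = (RT₂ − RT₁)/(log₂ n₂ − log₂ n₁) = (925 − 645)/(5 − 3) = 140 ms/bit.
Intercept: a = 645 − 140·log₂(8) = 225.000 ms.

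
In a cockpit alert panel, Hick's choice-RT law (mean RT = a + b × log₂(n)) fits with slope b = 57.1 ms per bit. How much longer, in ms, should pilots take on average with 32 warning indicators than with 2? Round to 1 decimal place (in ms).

The intercept a cancels: ΔRT = b·(log₂ n₂ − log₂ n₁) = b·log₂(n₂/n₁).
log₂(32) − log₂(2) = log₂(32/2) = log₂(16) = 4.
ΔRT = 57.1 × 4.0000 = 228.400 ms.

228.4 ms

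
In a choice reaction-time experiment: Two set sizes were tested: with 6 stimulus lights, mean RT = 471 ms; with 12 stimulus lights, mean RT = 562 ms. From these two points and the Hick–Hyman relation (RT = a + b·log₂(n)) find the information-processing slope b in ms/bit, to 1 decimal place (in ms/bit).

91.0 ms/bit

b = (RT₂ − RT₁)/(log₂ n₂ − log₂ n₁) = (562 − 471)/(3.5850 − 2.5850) = 91.000 ms/bit.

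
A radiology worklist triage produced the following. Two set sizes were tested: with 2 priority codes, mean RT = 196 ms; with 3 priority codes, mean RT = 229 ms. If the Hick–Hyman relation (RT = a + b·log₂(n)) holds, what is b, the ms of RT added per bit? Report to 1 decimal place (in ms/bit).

56.4 ms/bit

The slope on a log₂ axis is (229 − 196) / (1.5850 − 1) = 56.414 ms/bit.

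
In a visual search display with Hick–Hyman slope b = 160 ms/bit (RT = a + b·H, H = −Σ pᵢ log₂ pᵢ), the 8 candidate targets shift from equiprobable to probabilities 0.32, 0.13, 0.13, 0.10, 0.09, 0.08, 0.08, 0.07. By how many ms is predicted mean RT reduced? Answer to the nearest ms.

Equiprobable entropy H₀ = log₂ 8 = 3.0000 bits.
Skewed entropy H = −Σ pᵢ log₂ pᵢ = 2.7877 bits.
ΔRT = b·(H₀ − H) = 160 × 0.2123 = 33.96 ms.

34 ms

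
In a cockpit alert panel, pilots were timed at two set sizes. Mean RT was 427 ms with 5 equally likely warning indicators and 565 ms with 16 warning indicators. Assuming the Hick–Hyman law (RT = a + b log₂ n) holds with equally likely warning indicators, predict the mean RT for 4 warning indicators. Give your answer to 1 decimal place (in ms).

Fit slope and intercept:
  b = (565 − 427) / (log₂ 16 − log₂ 5) = 138 / (4 − 2.3219) = 82.237 ms/bit
  a = 427 − 82.237 × 2.3219 = 236.051 ms
Then RT(4) = 236.051 + 82.237 × log₂ 4 = 236.051 + 82.237 × 2 ≈ 400.526 ms.

400.5 ms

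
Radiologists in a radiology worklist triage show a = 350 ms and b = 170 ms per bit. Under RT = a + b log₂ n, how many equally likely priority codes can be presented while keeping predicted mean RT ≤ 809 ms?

6

170·log₂ n ≤ 809 − 350 = 459, giving log₂ n ≤ 2.7000 and n ≤ 6.498. The largest whole number is 6.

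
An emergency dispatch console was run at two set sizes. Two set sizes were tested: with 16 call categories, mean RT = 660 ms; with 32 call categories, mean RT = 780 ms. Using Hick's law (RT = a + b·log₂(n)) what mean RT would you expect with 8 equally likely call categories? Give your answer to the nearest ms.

RT is linear in log₂ n, so two points fix the line:
  b = (780 − 660) / (log₂ 32 − log₂ 16) = 120 / (5 − 4) = 120 ms/bit
  a = 660 − 120 × 4 = 180 ms
Then RT(8) = 180 + 120 × log₂ 8 = 180 + 120 × 3 ≈ 540.000 ms.

540 ms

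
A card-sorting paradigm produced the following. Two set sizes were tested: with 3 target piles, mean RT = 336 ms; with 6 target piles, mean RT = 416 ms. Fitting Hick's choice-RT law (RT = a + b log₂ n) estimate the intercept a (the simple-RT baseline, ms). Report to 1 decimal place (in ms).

The slope on a log₂ axis is (416 − 336) / (2.5850 − 1.5850) = 80.000 ms/bit.
a = RT₁ − b·log₂ n₁ = 336 − 80.000 × 1.5850 = 209.203 ms.

209.2 ms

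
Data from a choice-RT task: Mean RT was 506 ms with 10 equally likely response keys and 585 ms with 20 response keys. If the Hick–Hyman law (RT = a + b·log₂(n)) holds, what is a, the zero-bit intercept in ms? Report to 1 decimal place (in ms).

243.6 ms

b = (RT₂ − RT₁)/(log₂ n₂ − log₂ n₁) = (585 − 506)/(4.3219 − 3.3219) = 79.000 ms/bit.
a = RT₁ − b·log₂ n₁ = 506 − 79.000 × 3.3219 = 243.568 ms.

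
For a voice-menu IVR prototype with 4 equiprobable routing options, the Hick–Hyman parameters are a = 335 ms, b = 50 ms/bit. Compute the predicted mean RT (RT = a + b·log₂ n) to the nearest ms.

435 ms

log₂(4) = 2 bits, so RT = 335 + 50 × 2 ≈ 435.000 ms.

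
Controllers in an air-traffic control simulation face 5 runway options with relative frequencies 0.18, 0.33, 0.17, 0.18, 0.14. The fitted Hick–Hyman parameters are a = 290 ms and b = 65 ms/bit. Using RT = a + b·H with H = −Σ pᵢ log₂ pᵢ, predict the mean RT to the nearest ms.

Entropy contributions −pᵢ log₂ pᵢ: 0.4453, 0.5278, 0.4346, 0.4453, 0.3971; sum H = 2.2501 bits.
RT = a + bH = 290 + 65·2.2501 = 436.26 ms.

436 ms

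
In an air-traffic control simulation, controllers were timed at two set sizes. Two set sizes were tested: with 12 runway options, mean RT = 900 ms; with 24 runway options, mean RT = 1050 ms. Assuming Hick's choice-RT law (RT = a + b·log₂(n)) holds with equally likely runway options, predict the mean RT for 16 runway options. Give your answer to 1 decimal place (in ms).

Fit slope and intercept:
  b = (1050 − 900) / (log₂ 24 − log₂ 12) = 150 / (4.5850 − 3.5850) = 150.000 ms/bit
  a = 900 − 150.000 × 3.5850 = 362.256 ms
Then RT(16) = 362.256 + 150.000 × log₂ 16 = 362.256 + 150.000 × 4 ≈ 962.256 ms.

962.3 ms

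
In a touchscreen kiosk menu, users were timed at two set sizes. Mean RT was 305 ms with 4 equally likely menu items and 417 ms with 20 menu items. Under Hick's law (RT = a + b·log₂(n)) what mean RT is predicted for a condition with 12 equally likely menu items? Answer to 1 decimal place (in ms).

381.5 ms

Fit slope and intercept:
  b = (417 − 305) / (log₂ 20 − log₂ 4) = 112 / (4.3219 − 2) = 48.236 ms/bit
  a = 305 − 48.236 × 2 = 208.528 ms
Then RT(12) = 208.528 + 48.236 × log₂ 12 = 208.528 + 48.236 × 3.5850 ≈ 381.452 ms.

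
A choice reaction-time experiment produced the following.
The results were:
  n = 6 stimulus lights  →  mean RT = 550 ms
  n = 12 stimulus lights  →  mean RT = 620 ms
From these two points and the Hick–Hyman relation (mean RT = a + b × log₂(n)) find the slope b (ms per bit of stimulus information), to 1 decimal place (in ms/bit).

70.0 ms/bit

Slope: b = (620 − 550) / (log₂ 12 − log₂ 6) = 70/1.0000 = 70.000 ms/bit.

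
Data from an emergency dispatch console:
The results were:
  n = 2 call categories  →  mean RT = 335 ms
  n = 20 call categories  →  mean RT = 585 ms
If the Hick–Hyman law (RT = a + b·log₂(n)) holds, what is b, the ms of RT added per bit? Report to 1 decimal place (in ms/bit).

Slope: b = (585 − 335) / (log₂ 20 − log₂ 2) = 250/3.3219 = 75.257 ms/bit.

75.3 ms/bit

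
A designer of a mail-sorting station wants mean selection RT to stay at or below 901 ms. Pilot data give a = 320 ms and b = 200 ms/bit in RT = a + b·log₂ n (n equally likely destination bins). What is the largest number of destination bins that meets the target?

Set 320 + 200·log₂ n ≤ 901 → log₂ n ≤ (901 − 320)/200 = 2.9050.
So n ≤ 2^2.9050 = 7.490; the largest integer n is 7.

7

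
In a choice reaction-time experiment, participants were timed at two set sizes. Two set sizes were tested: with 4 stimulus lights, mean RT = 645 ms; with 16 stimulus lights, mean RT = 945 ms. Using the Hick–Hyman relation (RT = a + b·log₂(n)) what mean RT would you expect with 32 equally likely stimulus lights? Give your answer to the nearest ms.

Solve the two-equation system in a and b:
  b = (945 − 645) / (log₂ 16 − log₂ 4) = 300 / (4 − 2) = 150 ms/bit
  a = 645 − 150 × 2 = 345 ms
Then RT(32) = 345 + 150 × log₂ 32 = 345 + 150 × 5 ≈ 1095.000 ms.

1095 ms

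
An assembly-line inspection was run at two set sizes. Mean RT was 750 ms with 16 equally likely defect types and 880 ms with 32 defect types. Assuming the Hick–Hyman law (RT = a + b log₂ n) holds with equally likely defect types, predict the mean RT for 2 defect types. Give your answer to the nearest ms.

Solve the two-equation system in a and b:
  b = (880 − 750) / (log₂ 32 − log₂ 16) = 130 / (5 − 4) = 130 ms/bit
  a = 750 − 130 × 4 = 230 ms
Then RT(2) = 230 + 130 × log₂ 2 = 230 + 130 × 1 ≈ 360.000 ms.

360 ms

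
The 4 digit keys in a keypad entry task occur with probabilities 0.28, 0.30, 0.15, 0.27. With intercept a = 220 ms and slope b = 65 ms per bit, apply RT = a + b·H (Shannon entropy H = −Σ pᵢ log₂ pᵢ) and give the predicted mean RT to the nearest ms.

H = 0.28·log₂(1/0.28) + 0.30·log₂(1/0.30) + 0.15·log₂(1/0.15) + 0.27·log₂(1/0.27) = 1.9559 bits.
RT = 220 + 65 × 1.9559 = 347.13 ms.

347 ms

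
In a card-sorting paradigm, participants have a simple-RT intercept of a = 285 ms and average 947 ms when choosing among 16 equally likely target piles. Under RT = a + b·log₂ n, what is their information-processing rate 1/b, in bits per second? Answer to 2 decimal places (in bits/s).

b = (947 − 285)/log₂ 16 = 662/4 = 165.500 ms per bit = 0.16550 s/bit; the reciprocal is 6.042 bits/s.

6.04 bits/s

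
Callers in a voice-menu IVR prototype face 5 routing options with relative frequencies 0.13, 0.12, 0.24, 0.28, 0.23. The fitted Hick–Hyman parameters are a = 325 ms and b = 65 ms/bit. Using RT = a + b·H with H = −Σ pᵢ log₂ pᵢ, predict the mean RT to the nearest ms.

Entropy contributions −pᵢ log₂ pᵢ: 0.3826, 0.3671, 0.4941, 0.5142, 0.4877; sum H = 2.2457 bits.
RT = a + bH = 325 + 65·2.2457 = 470.97 ms.

471 ms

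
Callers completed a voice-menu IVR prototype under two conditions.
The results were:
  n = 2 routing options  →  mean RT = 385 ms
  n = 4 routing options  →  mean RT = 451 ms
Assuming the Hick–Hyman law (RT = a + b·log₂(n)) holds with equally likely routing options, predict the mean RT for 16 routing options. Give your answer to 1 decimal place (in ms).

Solve the two-equation system in a and b:
  b = (451 − 385) / (log₂ 4 − log₂ 2) = 66 / (2 − 1) = 66.000 ms/bit
  a = 385 − 66.000 × 1 = 319.000 ms
Then RT(16) = 319.000 + 66.000 × log₂ 16 = 319.000 + 66.000 × 4 ≈ 583.000 ms.

583.0 ms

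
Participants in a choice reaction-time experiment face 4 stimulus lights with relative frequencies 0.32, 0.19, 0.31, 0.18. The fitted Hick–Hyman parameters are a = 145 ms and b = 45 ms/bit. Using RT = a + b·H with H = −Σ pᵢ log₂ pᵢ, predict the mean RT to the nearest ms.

233 ms

H = 0.32·log₂(1/0.32) + 0.19·log₂(1/0.19) + 0.31·log₂(1/0.31) + 0.18·log₂(1/0.18) = 1.9504 bits.
RT = 145 + 45 × 1.9504 = 232.77 ms.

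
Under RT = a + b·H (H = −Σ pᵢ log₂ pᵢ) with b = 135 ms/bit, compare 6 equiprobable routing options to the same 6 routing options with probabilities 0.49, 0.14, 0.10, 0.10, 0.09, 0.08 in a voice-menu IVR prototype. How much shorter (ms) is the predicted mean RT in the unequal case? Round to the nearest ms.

56 ms

Equiprobable entropy H₀ = log₂ 6 = 2.5850 bits.
Skewed entropy H = −Σ pᵢ log₂ pᵢ = 2.1699 bits.
ΔRT = b·(H₀ − H) = 135 × 0.4150 = 56.03 ms.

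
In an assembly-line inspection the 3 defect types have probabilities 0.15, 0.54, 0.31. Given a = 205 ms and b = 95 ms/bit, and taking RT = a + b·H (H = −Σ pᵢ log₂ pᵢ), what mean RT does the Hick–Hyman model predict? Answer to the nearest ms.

H = 0.15·log₂(1/0.15) + 0.54·log₂(1/0.54) + 0.31·log₂(1/0.31) = 1.4144 bits.
RT = 205 + 95 × 1.4144 = 339.37 ms.

339 ms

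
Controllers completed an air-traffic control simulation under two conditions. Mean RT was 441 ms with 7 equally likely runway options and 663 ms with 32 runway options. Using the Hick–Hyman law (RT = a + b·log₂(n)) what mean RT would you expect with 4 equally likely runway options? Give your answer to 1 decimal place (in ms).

RT is linear in log₂ n, so two points fix the line:
  b = (663 − 441) / (log₂ 32 − log₂ 7) = 222 / (5 − 2.8074) = 101.248 ms/bit
  a = 441 − 101.248 × 2.8074 = 156.762 ms
Then RT(4) = 156.762 + 101.248 × log₂ 4 = 156.762 + 101.248 × 2 ≈ 359.257 ms.

359.3 ms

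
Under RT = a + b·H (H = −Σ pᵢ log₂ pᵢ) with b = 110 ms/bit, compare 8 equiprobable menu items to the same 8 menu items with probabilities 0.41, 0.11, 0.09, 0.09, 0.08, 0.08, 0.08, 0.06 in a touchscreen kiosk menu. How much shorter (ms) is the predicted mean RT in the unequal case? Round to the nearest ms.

42 ms

The RT saving is b·ΔH. Equiprobable H₀ = log₂(8) = 3.0000 bits; with the given probabilities H = 2.6210 bits.
b·(H₀ − H) = 110 × (3.0000 − 2.6210) = 41.69 ms.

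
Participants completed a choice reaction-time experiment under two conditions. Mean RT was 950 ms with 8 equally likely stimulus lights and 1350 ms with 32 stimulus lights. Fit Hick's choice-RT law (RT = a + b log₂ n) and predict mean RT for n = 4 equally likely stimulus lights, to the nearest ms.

Solve the two-equation system in a and b:
  b = (1350 − 950) / (log₂ 32 − log₂ 8) = 400 / (5 − 3) = 200 ms/bit
  a = 950 − 200 × 3 = 350 ms
Then RT(4) = 350 + 200 × log₂ 4 = 350 + 200 × 2 ≈ 750.000 ms.

750 ms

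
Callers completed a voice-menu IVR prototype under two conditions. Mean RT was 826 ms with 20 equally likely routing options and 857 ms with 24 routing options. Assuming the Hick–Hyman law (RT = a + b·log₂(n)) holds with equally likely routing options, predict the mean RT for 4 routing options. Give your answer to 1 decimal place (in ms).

552.3 ms

Fit slope and intercept:
  b = (857 − 826) / (log₂ 24 − log₂ 20) = 31 / (4.5850 − 4.3219) = 117.855 ms/bit
  a = 826 − 117.855 × 4.3219 = 316.638 ms
Then RT(4) = 316.638 + 117.855 × log₂ 4 = 316.638 + 117.855 × 2 ≈ 552.348 ms.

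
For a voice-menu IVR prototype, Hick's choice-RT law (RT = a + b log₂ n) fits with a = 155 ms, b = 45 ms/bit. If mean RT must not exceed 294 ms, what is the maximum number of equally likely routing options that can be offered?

8

Information budget: (294 − 155)/45 = 3.0889 bits, so n ≤ 2^3.0889 = 8.508 → at most 8.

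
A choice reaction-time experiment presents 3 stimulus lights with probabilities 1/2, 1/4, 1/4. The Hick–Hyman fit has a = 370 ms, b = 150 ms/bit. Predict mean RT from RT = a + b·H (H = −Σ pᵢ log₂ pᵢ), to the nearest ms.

595 ms

H = −Σ pᵢ log₂ pᵢ = 0.5·1 + 0.25·2 + 0.25·2 = 1.500 bits.
RT = 370 + 150 × 1.500 = 595.00 ms.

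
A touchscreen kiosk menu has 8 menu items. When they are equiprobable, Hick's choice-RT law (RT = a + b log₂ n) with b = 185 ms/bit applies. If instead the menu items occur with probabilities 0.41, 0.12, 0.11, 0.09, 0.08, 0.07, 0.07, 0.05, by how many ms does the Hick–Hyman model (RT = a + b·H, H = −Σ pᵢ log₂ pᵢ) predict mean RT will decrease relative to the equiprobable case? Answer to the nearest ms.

74 ms

The RT saving is b·ΔH. Equiprobable H₀ = log₂(8) = 3.0000 bits; with the given probabilities H = 2.6021 bits.
b·(H₀ − H) = 185 × (3.0000 − 2.6021) = 73.61 ms.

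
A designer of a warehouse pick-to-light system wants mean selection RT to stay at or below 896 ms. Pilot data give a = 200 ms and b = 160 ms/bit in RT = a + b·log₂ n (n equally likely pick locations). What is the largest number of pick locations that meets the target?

Information budget: (896 − 200)/160 = 4.3500 bits, so n ≤ 2^4.3500 = 20.393 → at most 20.

20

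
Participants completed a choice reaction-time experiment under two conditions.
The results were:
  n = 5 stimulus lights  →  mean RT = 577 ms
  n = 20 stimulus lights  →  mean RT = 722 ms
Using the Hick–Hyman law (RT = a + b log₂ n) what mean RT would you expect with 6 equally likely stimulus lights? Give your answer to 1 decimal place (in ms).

596.1 ms

Solve the two-equation system in a and b:
  b = (722 − 577) / (log₂ 20 − log₂ 5) = 145 / (4.3219 − 2.3219) = 72.500 ms/bit
  a = 577 − 72.500 × 2.3219 = 408.660 ms
Then RT(6) = 408.660 + 72.500 × log₂ 6 = 408.660 + 72.500 × 2.5850 ≈ 596.070 ms.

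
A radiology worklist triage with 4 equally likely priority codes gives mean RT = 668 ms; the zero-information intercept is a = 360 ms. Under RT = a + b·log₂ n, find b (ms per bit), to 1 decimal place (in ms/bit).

4 alternatives carry log₂ 4 = 2 bits; the choice cost is 668 − 360 = 308 ms, so b = 308/2 = 154.000 ms/bit.

154.0 ms/bit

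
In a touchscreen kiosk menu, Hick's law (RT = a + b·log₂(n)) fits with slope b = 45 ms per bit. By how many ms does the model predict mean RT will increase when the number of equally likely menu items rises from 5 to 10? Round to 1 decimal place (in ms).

45.0 ms

Only the slope matters, since a is common to both: ΔRT = b·log₂(n₂/n₁).
log₂(10) − log₂(5) = log₂(10/5) = log₂(2) = 1.
ΔRT = 45 × 1.0000 = 45.000 ms.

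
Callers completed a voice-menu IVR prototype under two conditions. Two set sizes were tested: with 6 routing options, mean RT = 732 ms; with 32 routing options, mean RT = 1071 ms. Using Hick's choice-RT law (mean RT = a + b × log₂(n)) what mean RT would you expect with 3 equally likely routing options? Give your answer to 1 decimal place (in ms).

591.6 ms

Fit slope and intercept:
  b = (1071 − 732) / (log₂ 32 − log₂ 6) = 339 / (5 − 2.5850) = 140.370 ms/bit
  a = 732 − 140.370 × 2.5850 = 369.148 ms
Then RT(3) = 369.148 + 140.370 × log₂ 3 = 369.148 + 140.370 × 1.5850 ≈ 591.630 ms.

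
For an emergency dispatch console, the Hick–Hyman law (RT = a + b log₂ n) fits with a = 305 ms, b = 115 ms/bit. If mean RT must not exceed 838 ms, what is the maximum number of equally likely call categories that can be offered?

Set 305 + 115·log₂ n ≤ 838 → log₂ n ≤ (838 − 305)/115 = 4.6348.
So n ≤ 2^4.6348 = 24.843; the largest integer n is 24.

24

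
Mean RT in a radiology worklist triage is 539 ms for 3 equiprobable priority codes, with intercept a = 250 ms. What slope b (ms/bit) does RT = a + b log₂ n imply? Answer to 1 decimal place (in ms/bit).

182.3 ms/bit

b = (539 − 250) / log₂(3) = 289 / 1.5850 = 182.339 ms/bit.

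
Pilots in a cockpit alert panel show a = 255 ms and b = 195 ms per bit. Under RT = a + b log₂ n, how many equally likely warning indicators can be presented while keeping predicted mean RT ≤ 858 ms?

Information budget: (858 − 255)/195 = 3.0923 bits, so n ≤ 2^3.0923 = 8.529 → at most 8.

8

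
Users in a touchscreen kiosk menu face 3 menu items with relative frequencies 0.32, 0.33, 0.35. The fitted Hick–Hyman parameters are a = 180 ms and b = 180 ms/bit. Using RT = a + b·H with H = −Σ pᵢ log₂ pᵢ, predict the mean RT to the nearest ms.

Entropy contributions −pᵢ log₂ pᵢ: 0.5260, 0.5278, 0.5301; sum H = 1.5840 bits.
RT = a + bH = 180 + 180·1.5840 = 465.11 ms.

465 ms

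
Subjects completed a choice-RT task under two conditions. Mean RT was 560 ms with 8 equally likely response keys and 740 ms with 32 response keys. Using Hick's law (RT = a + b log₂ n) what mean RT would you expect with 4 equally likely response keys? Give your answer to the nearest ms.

470 ms

RT is linear in log₂ n, so two points fix the line:
  b = (740 − 560) / (log₂ 32 − log₂ 8) = 180 / (5 − 3) = 90 ms/bit
  a = 560 − 90 × 3 = 290 ms
Then RT(4) = 290 + 90 × log₂ 4 = 290 + 90 × 2 ≈ 470.000 ms.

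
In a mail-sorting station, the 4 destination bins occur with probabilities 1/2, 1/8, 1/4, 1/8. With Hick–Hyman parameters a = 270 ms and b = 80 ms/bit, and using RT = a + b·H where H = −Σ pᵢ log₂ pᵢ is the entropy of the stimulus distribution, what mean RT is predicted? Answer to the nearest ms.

H = −Σ pᵢ log₂ pᵢ = 0.5·1 + 0.125·3 + 0.25·2 + 0.125·3 = 1.750 bits.
RT = 270 + 80 × 1.750 = 410.00 ms.

410 ms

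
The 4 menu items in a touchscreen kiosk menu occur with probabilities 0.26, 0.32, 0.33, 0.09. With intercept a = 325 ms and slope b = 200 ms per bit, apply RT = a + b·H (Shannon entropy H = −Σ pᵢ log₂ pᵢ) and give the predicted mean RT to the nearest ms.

Entropy contributions −pᵢ log₂ pᵢ: 0.5053, 0.5260, 0.5278, 0.3127; sum H = 1.8718 bits.
RT = a + bH = 325 + 200·1.8718 = 699.36 ms.

699 ms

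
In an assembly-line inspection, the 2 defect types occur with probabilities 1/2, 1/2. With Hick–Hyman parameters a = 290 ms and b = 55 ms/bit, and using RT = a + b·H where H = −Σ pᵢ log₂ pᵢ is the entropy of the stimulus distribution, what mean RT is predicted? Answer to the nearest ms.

345 ms

H = −Σ pᵢ log₂ pᵢ = 0.5·1 + 0.5·1 = 1.000 bits.
RT = 290 + 55 × 1.000 = 345.00 ms.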